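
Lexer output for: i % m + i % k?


Scan left to right, longest-match per lexeme
Tokens: ID(i), OP(%), ID(m), OP(+), ID(i), OP(%), ID(k)


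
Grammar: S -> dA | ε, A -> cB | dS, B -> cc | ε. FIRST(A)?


Per alternative of A: FIRST(cB) = {c}; FIRST(dS) = {d}
FIRST(A) = {c, d}


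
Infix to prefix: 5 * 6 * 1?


left-to-right (same/higher precedence on left): tree is (* (* 5 6) 1)
Prefix: * * 5 6 1


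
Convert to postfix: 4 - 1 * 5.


* has higher precedence, evaluate 1*5 first
Postfix: 4 1 5 * -


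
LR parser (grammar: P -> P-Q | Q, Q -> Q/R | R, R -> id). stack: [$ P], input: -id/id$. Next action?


shift '-' to continue P -> P-Q
Action: shift


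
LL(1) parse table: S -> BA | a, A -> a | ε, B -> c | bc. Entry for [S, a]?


For [S, a]: 'a' ∈ FIRST(a)
Entry: S -> a


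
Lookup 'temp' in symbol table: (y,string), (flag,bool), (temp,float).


Lookup 'temp' → type float


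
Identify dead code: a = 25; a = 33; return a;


first assignment to a is overwritten before any read
Dead: 'a = 25'


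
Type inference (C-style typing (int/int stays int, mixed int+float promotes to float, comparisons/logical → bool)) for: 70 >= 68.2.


Operand types: int >= float
Rule: comparison yields bool
Result type: bool


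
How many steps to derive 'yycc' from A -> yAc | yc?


Derivation: A => yAc => yycc
Steps: 2


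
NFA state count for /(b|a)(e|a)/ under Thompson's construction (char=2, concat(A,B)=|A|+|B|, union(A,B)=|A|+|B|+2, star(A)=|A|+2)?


Syntax tree has 4 char leaf(s), 2 union(s), 0 star(s)
chars contribute 4×2 = 8; each union adds +2; each star adds +2
Total: 8 + 4 + 0 = 12 states


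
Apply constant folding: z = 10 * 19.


10 * 19 = 190 at compile time
Optimized: z = 190


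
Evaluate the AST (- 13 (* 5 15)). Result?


Evaluate inner: (* 5 15) = 75
Evaluate root: (- 13 75) = -62
Result: -62


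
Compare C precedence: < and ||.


'<' is relational (level 7); '||' is logical OR (level 1)
Higher level binds tighter
'<' has higher precedence than '||'


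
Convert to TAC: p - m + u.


Break into single-operator statements:
t1 = p - m
t2 = t1 + u


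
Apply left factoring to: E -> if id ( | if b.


Common prefix: 'if'
Factored: E -> if E', E' -> id ( | b


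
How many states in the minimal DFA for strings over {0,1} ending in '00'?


Track the longest suffix of input matching a prefix of '00': 3 classes (prefixes of length 0..2)
Minimal DFA: 3 states


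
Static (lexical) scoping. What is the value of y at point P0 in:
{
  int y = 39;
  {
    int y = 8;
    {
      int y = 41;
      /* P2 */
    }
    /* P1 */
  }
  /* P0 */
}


y declared in the same block as P0
y = 39


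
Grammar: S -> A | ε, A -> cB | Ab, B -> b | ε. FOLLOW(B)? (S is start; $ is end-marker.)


$ ∈ FOLLOW(S). For each A -> αBβ: add FIRST(β)\{ε} to FOLLOW(B); if β nullable, add FOLLOW(A).
FOLLOW(B) = {$, b}


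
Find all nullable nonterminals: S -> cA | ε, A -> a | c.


A nonterminal is nullable iff some alternative derives ε (directly, or every symbol in it is nullable)
Nullable: {S}


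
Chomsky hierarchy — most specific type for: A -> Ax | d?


Left-linear: every RHS is a terminal or one nonterminal followed by a terminal
Classification: Type 3 (Regular)


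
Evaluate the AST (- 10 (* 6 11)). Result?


Evaluate inner: (* 6 11) = 66
Evaluate root: (- 10 66) = -56
Result: -56


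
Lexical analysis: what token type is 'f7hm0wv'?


Pattern: letter/underscore followed by alphanumerics, not a keyword
Type: IDENTIFIER


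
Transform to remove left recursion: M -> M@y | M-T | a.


Left-recursive alternatives: M@y, M-T; non-recursive: a
Introduce M': M -> aM', M' -> @yM' | -TM' | ε


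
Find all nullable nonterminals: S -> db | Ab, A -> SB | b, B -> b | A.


A nonterminal is nullable iff some alternative derives ε (directly, or every symbol in it is nullable)
Nullable: {}


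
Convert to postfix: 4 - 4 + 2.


Left to right (same or higher precedence on left)
Postfix: 4 4 - 2 +


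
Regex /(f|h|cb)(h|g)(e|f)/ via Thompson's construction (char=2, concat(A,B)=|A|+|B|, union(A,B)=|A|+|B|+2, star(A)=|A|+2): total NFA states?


Syntax tree has 8 char leaf(s), 4 union(s), 0 star(s)
chars contribute 8×2 = 16; each union adds +2; each star adds +2
Total: 16 + 8 + 0 = 24 states


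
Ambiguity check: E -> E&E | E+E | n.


'n&n+n' has two parse trees (no precedence encoded between & and +)
Ambiguous


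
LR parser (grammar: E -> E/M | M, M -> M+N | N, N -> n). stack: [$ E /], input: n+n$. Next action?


no handle ('E/' is not any RHS); shift 'n'
Action: shift


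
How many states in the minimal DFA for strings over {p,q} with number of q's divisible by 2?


Track (count of q) mod 2: states 0..1, accept at 0
Minimal DFA: 2 states


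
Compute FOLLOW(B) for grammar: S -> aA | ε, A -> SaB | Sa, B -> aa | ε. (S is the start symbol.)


$ ∈ FOLLOW(S). For each A -> αBβ: add FIRST(β)\{ε} to FOLLOW(B); if β nullable, add FOLLOW(A).
FOLLOW(B) = {$, a}


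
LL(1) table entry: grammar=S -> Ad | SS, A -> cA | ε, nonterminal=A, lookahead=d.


For [A, d]: ε is nullable and 'd' ∈ FOLLOW(A)
Entry: A -> ε


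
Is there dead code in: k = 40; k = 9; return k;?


first assignment to k is overwritten before any read
Dead: 'k = 40'


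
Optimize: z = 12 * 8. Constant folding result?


12 * 8 = 96 at compile time
Optimized: z = 96


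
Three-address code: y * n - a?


Break into single-operator statements:
t1 = y * n
t2 = t1 - a


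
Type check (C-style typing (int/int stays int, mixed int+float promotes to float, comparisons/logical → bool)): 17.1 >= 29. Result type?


Operand types: float >= int
Rule: comparison yields bool
Result type: bool


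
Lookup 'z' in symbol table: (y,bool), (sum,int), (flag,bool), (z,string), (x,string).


Lookup 'z' → type string


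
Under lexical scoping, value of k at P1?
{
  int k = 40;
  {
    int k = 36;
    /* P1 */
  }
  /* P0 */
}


k declared in the same block as P1
k = 36


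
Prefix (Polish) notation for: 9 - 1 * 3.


'*' binds tighter: tree is (- 9 (* 1 3))
Prefix: - 9 * 1 3


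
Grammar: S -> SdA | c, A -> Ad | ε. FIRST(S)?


Per alternative of S: FIRST(SdA) = {c}; FIRST(c) = {c}
FIRST(S) = {c}


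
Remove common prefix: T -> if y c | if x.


Common prefix: 'if'
Factored: T -> if T', T' -> y c | x


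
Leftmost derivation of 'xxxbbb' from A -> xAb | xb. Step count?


Derivation: A => xAb => xxAbb => xxxbbb
Steps: 3


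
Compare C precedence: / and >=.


'/' is multiplicative (level 10); '>=' is relational (level 7)
Higher level binds tighter
'/' has higher precedence than '>='


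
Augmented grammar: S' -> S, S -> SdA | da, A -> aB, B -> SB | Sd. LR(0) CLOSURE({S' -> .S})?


Start: S' -> .S
For each item with dot before a nonterminal B, add B -> .γ for every B-production
Closure: [S' -> .S, S -> .SdA, S -> .da]


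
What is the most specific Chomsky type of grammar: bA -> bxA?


LHS has context (more than one symbol) and |LHS| ≤ |RHS|
Classification: Type 1 (Context-Sensitive)


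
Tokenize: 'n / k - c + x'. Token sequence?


Scan left to right, longest-match per lexeme
Tokens: ID(n), OP(/), ID(k), OP(-), ID(c), OP(+), ID(x)


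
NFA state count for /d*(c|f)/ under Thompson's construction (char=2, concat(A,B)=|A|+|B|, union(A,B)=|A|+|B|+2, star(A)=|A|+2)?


Syntax tree has 3 char leaf(s), 1 union(s), 1 star(s)
chars contribute 3×2 = 6; each union adds +2; each star adds +2
Total: 6 + 2 + 2 = 10 states


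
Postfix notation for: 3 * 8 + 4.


Left to right (same or higher precedence on left)
Postfix: 3 8 * 4 +


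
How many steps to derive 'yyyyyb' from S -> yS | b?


Derivation: S => yS => yyS => yyyS => yyyyS => yyyyyS => yyyyyb
Steps: 6


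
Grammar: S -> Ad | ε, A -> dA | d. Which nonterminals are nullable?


A nonterminal is nullable iff some alternative derives ε (directly, or every symbol in it is nullable)
Nullable: {S}


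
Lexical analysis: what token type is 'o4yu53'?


Pattern: letter/underscore followed by alphanumerics, not a keyword
Type: IDENTIFIER


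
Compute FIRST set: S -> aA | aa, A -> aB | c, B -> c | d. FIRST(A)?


Per alternative of A: FIRST(aB) = {a}; FIRST(c) = {c}
FIRST(A) = {a, c}


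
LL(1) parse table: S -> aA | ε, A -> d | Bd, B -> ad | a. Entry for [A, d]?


For [A, d]: 'd' ∈ FIRST(d)
Entry: A -> d


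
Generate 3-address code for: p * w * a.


Break into single-operator statements:
t1 = p * w
t2 = t1 * a


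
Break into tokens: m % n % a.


Scan left to right, longest-match per lexeme
Tokens: ID(m), OP(%), ID(n), OP(%), ID(a)


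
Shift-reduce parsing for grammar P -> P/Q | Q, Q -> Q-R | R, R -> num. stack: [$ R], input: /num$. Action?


'R' (not preceded by Q-) is the handle for Q -> R
Action: reduce (Q -> R)


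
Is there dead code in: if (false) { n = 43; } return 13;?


condition is constant false, so the whole block is unreachable
Dead: 'if (false) { n = 43; }'


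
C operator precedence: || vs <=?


'<=' is relational (level 7); '||' is logical OR (level 1)
Higher level binds tighter
'<=' has higher precedence than '||'


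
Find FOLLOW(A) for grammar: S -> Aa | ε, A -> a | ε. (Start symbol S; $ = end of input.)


$ ∈ FOLLOW(S). For each A -> αBβ: add FIRST(β)\{ε} to FOLLOW(B); if β nullable, add FOLLOW(A).
FOLLOW(A) = {a}


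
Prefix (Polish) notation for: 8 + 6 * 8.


'*' binds tighter: tree is (+ 8 (* 6 8))
Prefix: + 8 * 6 8


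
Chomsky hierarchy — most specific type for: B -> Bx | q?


Left-linear: every RHS is a terminal or one nonterminal followed by a terminal
Classification: Type 3 (Regular)


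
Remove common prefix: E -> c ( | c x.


Common prefix: 'c'
Factored: E -> c E', E' -> ( | x


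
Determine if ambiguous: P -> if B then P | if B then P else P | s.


dangling else: 'if B then if B then s else s' parses two ways
Ambiguous


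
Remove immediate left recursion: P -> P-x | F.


Left-recursive alternatives: P-x; non-recursive: F
Introduce P': P -> FP', P' -> -xP' | ε


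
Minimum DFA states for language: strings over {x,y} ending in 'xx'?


Track the longest suffix of input matching a prefix of 'xx': 3 classes (prefixes of length 0..2)
Minimal DFA: 3 states


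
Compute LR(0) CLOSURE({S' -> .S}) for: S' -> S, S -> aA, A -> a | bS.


Start: S' -> .S
For each item with dot before a nonterminal B, add B -> .γ for every B-production
Closure: [S' -> .S, S -> .aA]


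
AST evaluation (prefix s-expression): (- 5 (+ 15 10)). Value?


Evaluate inner: (+ 15 10) = 25
Evaluate root: (- 5 25) = -20
Result: -20


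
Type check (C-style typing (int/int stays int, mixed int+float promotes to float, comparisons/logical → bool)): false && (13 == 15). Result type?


Operand types: bool && bool
Rule: logical operators take bool operands and yield bool
Result type: bool


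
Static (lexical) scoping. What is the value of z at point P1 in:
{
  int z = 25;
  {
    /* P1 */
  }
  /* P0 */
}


P1's block does not declare z; resolves to the enclosing declaration at depth 0
z = 25


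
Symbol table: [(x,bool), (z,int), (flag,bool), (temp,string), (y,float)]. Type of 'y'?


Lookup 'y' → type float


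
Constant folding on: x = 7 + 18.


7 + 18 = 25 at compile time
Optimized: x = 25


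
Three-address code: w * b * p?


Break into single-operator statements:
t1 = w * b
t2 = t1 * p


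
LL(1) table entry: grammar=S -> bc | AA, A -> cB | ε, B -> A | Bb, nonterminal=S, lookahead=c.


For [S, c]: 'c' ∈ FIRST(AA)
Entry: S -> AA


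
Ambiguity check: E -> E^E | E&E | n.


'n^n&n' has two parse trees (no precedence encoded between ^ and &)
Ambiguous


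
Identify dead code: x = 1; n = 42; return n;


x is assigned but never read
Dead: 'x = 1'


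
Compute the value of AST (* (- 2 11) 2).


Evaluate inner: (- 2 11) = -9
Evaluate root: (* -9 2) = -18
Result: -18


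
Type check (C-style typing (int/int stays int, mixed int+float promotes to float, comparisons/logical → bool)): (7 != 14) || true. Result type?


Operand types: bool || bool
Rule: logical operators take bool operands and yield bool
Result type: bool


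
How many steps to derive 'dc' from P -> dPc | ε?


Derivation: P => dPc => dc
Steps: 2


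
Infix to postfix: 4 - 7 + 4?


Left to right (same or higher precedence on left)
Postfix: 4 7 - 4 +


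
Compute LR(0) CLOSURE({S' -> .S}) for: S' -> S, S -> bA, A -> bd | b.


Start: S' -> .S
For each item with dot before a nonterminal B, add B -> .γ for every B-production
Closure: [S' -> .S, S -> .bA]


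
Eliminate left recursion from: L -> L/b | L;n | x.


Left-recursive alternatives: L/b, L;n; non-recursive: x
Introduce L': L -> xL', L' -> /bL' | ;nL' | ε


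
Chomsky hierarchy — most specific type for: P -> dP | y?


Right-linear: every RHS is a terminal or a terminal followed by one nonterminal
Classification: Type 3 (Regular)


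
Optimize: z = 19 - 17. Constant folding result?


19 - 17 = 2 at compile time
Optimized: z = 2


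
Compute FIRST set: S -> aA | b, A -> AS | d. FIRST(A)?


Per alternative of A: FIRST(AS) = {d}; FIRST(d) = {d}
FIRST(A) = {d}


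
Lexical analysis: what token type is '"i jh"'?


Pattern: double-quoted sequence
Type: STRING_LITERAL


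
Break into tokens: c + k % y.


Scan left to right, longest-match per lexeme
Tokens: ID(c), OP(+), ID(k), OP(%), ID(y)


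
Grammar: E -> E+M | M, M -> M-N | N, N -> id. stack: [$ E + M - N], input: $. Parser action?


handle 'M-N' on top
Action: reduce (M -> M-N)


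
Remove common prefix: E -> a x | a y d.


Common prefix: 'a'
Factored: E -> a E', E' -> x | y d


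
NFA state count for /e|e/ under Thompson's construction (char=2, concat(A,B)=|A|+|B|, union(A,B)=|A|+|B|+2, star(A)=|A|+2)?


Syntax tree has 2 char leaf(s), 1 union(s), 0 star(s)
chars contribute 2×2 = 4; each union adds +2; each star adds +2
Total: 4 + 2 + 0 = 6 states


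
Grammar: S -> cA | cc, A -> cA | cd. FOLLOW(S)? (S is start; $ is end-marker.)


$ ∈ FOLLOW(S). For each A -> αBβ: add FIRST(β)\{ε} to FOLLOW(B); if β nullable, add FOLLOW(A).
FOLLOW(S) = {$}


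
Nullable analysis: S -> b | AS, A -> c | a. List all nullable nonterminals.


A nonterminal is nullable iff some alternative derives ε (directly, or every symbol in it is nullable)
Nullable: {}


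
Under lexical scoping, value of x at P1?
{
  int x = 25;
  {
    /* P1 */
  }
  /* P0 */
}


P1's block does not declare x; resolves to the enclosing declaration at depth 0
x = 25


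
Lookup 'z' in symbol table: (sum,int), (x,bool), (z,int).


Lookup 'z' → type int


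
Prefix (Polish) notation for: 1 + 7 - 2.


left-to-right (same/higher precedence on left): tree is (- (+ 1 7) 2)
Prefix: - + 1 7 2


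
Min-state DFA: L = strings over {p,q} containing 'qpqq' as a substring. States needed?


KMP-style automaton: 4 progress states + 1 absorbing accept = 5
Minimal DFA: 5 states


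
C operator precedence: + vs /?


'/' is multiplicative (level 10); '+' is additive (level 9)
Higher level binds tighter
'/' has higher precedence than '+'


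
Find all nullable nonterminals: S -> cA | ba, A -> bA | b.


A nonterminal is nullable iff some alternative derives ε (directly, or every symbol in it is nullable)
Nullable: {}


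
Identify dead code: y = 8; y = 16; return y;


first assignment to y is overwritten before any read
Dead: 'y = 8'


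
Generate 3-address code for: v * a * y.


Break into single-operator statements:
t1 = v * a
t2 = t1 * y


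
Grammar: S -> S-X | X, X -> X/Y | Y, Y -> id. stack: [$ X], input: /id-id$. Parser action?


shift '/' to continue X -> X/Y
Action: shift


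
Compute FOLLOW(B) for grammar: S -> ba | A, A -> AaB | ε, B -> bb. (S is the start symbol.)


$ ∈ FOLLOW(S). For each A -> αBβ: add FIRST(β)\{ε} to FOLLOW(B); if β nullable, add FOLLOW(A).
FOLLOW(B) = {$, a}


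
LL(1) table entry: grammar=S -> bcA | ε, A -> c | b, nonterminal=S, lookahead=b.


For [S, b]: 'b' ∈ FIRST(bcA)
Entry: S -> bcA


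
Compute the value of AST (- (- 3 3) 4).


Evaluate inner: (- 3 3) = 0
Evaluate root: (- 0 4) = -4
Result: -4


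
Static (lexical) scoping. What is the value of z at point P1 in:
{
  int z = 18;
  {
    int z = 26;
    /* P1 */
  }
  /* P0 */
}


z declared in the same block as P1
z = 26


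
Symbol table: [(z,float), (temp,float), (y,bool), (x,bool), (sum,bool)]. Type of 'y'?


Lookup 'y' → type bool


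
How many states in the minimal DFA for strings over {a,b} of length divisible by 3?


Track length mod 3: states 0..2, accept at 0
Minimal DFA: 3 states


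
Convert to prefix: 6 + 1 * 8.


'*' binds tighter: tree is (+ 6 (* 1 8))
Prefix: + 6 * 1 8


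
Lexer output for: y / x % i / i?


Scan left to right, longest-match per lexeme
Tokens: ID(y), OP(/), ID(x), OP(%), ID(i), OP(/), ID(i)


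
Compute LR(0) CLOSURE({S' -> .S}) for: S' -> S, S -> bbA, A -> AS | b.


Start: S' -> .S
For each item with dot before a nonterminal B, add B -> .γ for every B-production
Closure: [S' -> .S, S -> .bbA]


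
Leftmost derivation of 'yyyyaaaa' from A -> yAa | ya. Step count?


Derivation: A => yAa => yyAaa => yyyAaaa => yyyyaaaa
Steps: 4


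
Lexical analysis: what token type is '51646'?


Pattern: digits only
Type: INTEGER_LITERAL


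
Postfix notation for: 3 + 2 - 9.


Left to right (same or higher precedence on left)
Postfix: 3 2 + 9 -


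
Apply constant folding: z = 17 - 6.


17 - 6 = 11 at compile time
Optimized: z = 11


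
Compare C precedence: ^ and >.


'>' is relational (level 7); '^' is bitwise XOR (level 4)
Higher level binds tighter
'>' has higher precedence than '^'


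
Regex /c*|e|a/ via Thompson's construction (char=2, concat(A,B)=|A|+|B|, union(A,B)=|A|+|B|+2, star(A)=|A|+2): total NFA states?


Syntax tree has 3 char leaf(s), 2 union(s), 1 star(s)
chars contribute 3×2 = 6; each union adds +2; each star adds +2
Total: 6 + 4 + 2 = 12 states


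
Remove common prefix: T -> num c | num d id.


Common prefix: 'num'
Factored: T -> num T', T' -> c | d id


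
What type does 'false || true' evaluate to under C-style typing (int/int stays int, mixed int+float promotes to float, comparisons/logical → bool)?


Operand types: bool || bool
Rule: logical operators take bool operands and yield bool
Result type: bool


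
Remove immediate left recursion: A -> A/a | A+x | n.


Left-recursive alternatives: A/a, A+x; non-recursive: n
Introduce A': A -> nA', A' -> /aA' | +xA' | ε


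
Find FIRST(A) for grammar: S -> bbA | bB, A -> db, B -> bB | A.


Per alternative of A: FIRST(db) = {d}
FIRST(A) = {d}


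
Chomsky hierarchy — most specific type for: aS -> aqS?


LHS has context (more than one symbol) and |LHS| ≤ |RHS|
Classification: Type 1 (Context-Sensitive)


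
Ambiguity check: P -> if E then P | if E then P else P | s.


dangling else: 'if E then if E then s else s' parses two ways
Ambiguous


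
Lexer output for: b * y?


Scan left to right, longest-match per lexeme
Tokens: ID(b), OP(*), ID(y)


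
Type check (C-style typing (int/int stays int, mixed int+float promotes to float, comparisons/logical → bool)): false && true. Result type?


Operand types: bool && bool
Rule: logical operators take bool operands and yield bool
Result type: bool


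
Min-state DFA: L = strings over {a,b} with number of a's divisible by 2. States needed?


Track (count of a) mod 2: states 0..1, accept at 0
Minimal DFA: 2 states


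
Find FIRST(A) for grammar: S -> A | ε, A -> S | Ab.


Per alternative of A: FIRST(S) = {b, ε}; FIRST(Ab) = {b}
FIRST(A) = {b, ε}


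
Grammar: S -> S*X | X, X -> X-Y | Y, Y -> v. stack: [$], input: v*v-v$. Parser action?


no handle on stack; shift 'v'
Action: shift


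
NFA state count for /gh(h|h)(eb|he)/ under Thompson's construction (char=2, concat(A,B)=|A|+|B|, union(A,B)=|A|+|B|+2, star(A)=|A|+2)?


Syntax tree has 8 char leaf(s), 2 union(s), 0 star(s)
chars contribute 8×2 = 16; each union adds +2; each star adds +2
Total: 16 + 4 + 0 = 20 states


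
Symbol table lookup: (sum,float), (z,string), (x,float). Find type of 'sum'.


Lookup 'sum' → type float


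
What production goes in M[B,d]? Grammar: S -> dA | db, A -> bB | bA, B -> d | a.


For [B, d]: 'd' ∈ FIRST(d)
Entry: B -> d


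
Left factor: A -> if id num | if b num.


Common prefix: 'if'
Factored: A -> if A', A' -> id num | b num


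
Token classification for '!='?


Pattern: operator symbol
Type: OPERATOR


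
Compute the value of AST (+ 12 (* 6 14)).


Evaluate inner: (* 6 14) = 84
Evaluate root: (+ 12 84) = 96
Result: 96


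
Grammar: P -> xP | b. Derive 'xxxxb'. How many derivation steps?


Derivation: P => xP => xxP => xxxP => xxxxP => xxxxb
Steps: 5


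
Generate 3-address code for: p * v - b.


Break into single-operator statements:
t1 = p * v
t2 = t1 - b


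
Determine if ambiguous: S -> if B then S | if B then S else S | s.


dangling else: 'if B then if B then s else s' parses two ways
Ambiguous


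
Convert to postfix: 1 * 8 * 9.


Left to right (same or higher precedence on left)
Postfix: 1 8 * 9 *


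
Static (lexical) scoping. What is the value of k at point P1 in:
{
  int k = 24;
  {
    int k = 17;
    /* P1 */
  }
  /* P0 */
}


k declared in the same block as P1
k = 17


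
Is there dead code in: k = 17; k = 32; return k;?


first assignment to k is overwritten before any read
Dead: 'k = 17'


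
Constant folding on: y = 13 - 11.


13 - 11 = 2 at compile time
Optimized: y = 2


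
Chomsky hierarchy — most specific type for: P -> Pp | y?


Left-linear: every RHS is a terminal or one nonterminal followed by a terminal
Classification: Type 3 (Regular)


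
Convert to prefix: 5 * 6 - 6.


left-to-right (same/higher precedence on left): tree is (- (* 5 6) 6)
Prefix: - * 5 6 6


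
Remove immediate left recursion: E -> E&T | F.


Left-recursive alternatives: E&T; non-recursive: F
Introduce E': E -> FE', E' -> &TE' | ε


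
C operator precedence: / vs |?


'/' is multiplicative (level 10); '|' is bitwise OR (level 3)
Higher level binds tighter
'/' has higher precedence than '|'


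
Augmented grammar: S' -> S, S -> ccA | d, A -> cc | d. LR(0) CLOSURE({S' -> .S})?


Start: S' -> .S
For each item with dot before a nonterminal B, add B -> .γ for every B-production
Closure: [S' -> .S, S -> .ccA, S -> .d]


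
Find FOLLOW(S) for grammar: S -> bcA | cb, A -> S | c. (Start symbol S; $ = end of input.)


$ ∈ FOLLOW(S). For each A -> αBβ: add FIRST(β)\{ε} to FOLLOW(B); if β nullable, add FOLLOW(A).
FOLLOW(S) = {$}


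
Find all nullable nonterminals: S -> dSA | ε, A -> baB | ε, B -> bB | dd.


A nonterminal is nullable iff some alternative derives ε (directly, or every symbol in it is nullable)
Nullable: {A, S}


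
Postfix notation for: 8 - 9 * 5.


* has higher precedence, evaluate 9*5 first
Postfix: 8 9 5 * -


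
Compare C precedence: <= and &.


'<=' is relational (level 7); '&' is bitwise AND (level 5)
Higher level binds tighter
'<=' has higher precedence than '&'


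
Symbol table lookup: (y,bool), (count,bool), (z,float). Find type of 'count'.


Lookup 'count' → type bool


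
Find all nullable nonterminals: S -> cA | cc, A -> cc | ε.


A nonterminal is nullable iff some alternative derives ε (directly, or every symbol in it is nullable)
Nullable: {A}


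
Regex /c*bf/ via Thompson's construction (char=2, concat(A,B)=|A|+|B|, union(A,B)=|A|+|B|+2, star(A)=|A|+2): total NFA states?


Syntax tree has 3 char leaf(s), 0 union(s), 1 star(s)
chars contribute 3×2 = 6; each union adds +2; each star adds +2
Total: 6 + 0 + 2 = 8 states


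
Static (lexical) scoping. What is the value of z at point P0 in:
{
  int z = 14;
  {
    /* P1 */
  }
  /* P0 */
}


z declared in the same block as P0
z = 14


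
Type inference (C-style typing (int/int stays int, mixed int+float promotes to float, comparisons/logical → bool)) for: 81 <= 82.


Operand types: int <= int
Rule: comparison yields bool
Result type: bool


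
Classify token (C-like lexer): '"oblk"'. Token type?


Pattern: double-quoted sequence
Type: STRING_LITERAL


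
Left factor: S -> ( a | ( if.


Common prefix: '('
Factored: S -> ( S', S' -> a | if


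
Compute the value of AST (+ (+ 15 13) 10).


Evaluate inner: (+ 15 13) = 28
Evaluate root: (+ 28 10) = 38
Result: 38


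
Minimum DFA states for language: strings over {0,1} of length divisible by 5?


Track length mod 5: states 0..4, accept at 0
Minimal DFA: 5 states


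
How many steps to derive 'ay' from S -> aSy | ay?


Derivation: S => ay
Steps: 1


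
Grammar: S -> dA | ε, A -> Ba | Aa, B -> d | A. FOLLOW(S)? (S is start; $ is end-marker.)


$ ∈ FOLLOW(S). For each A -> αBβ: add FIRST(β)\{ε} to FOLLOW(B); if β nullable, add FOLLOW(A).
FOLLOW(S) = {$}


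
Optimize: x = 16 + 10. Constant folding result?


16 + 10 = 26 at compile time
Optimized: x = 26


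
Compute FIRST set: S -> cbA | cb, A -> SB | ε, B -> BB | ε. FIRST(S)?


Per alternative of S: FIRST(cbA) = {c}; FIRST(cb) = {c}
FIRST(S) = {c}


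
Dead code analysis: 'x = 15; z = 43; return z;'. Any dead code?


x is assigned but never read
Dead: 'x = 15'


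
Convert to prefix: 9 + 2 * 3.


'*' binds tighter: tree is (+ 9 (* 2 3))
Prefix: + 9 * 2 3


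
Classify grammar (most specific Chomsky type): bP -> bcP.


LHS has context (more than one symbol) and |LHS| ≤ |RHS|
Classification: Type 1 (Context-Sensitive)


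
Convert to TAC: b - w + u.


Break into single-operator statements:
t1 = b - w
t2 = t1 + u


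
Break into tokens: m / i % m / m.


Scan left to right, longest-match per lexeme
Tokens: ID(m), OP(/), ID(i), OP(%), ID(m), OP(/), ID(m)


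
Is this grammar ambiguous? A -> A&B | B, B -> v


precedence layered via separate nonterminal B: deterministic
Unambiguous


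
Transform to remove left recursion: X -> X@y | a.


Left-recursive alternatives: X@y; non-recursive: a
Introduce X': X -> aX', X' -> @yX' | ε


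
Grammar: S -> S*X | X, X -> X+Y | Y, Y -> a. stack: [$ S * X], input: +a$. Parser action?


'+' can extend X; shift to build X -> X+Y
Action: shift


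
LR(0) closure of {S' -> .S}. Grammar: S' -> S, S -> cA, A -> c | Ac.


Start: S' -> .S
For each item with dot before a nonterminal B, add B -> .γ for every B-production
Closure: [S' -> .S, S -> .cA]


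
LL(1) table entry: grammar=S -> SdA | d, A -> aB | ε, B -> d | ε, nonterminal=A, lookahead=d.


For [A, d]: ε is nullable and 'd' ∈ FOLLOW(A)
Entry: A -> ε


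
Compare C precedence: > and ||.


'>' is relational (level 7); '||' is logical OR (level 1)
Higher level binds tighter
'>' has higher precedence than '||'


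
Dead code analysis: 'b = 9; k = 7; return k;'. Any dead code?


b is assigned but never read
Dead: 'b = 9'


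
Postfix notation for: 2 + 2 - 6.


Left to right (same or higher precedence on left)
Postfix: 2 2 + 6 -


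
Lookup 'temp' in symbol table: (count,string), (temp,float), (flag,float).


Lookup 'temp' → type float


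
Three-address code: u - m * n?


Break into single-operator statements:
t1 = m * n
t2 = u - t1


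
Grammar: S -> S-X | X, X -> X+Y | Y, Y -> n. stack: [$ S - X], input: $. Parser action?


handle 'S-X' on top; lookahead ∈ FOLLOW(S) = {-, $}
Action: reduce (S -> S-X)


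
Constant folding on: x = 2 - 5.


2 - 5 = -3 at compile time
Optimized: x = -3


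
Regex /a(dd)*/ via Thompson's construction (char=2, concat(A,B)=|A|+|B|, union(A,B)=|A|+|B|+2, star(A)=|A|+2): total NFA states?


Syntax tree has 3 char leaf(s), 0 union(s), 1 star(s)
chars contribute 3×2 = 6; each union adds +2; each star adds +2
Total: 6 + 0 + 2 = 8 states


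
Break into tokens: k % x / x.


Scan left to right, longest-match per lexeme
Tokens: ID(k), OP(%), ID(x), OP(/), ID(x)


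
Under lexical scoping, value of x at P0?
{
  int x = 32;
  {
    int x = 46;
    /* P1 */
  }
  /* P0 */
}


x declared in the same block as P0
x = 32


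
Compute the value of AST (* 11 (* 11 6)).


Evaluate inner: (* 11 6) = 66
Evaluate root: (* 11 66) = 726
Result: 726


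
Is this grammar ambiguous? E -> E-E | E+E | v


'v-v+v' has two parse trees (no precedence encoded between - and +)
Ambiguous


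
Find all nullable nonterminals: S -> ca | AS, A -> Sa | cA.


A nonterminal is nullable iff some alternative derives ε (directly, or every symbol in it is nullable)
Nullable: {}


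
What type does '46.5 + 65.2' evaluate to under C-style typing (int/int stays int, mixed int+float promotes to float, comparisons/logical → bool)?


Operand types: float + float
Rule: mixed int/float promotes to float; int/int stays int
Result type: float


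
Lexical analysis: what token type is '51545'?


Pattern: digits only
Type: INTEGER_LITERAL


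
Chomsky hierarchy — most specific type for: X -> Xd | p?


Left-linear: every RHS is a terminal or one nonterminal followed by a terminal
Classification: Type 3 (Regular)


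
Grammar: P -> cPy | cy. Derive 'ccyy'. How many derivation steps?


Derivation: P => cPy => ccyy
Steps: 2


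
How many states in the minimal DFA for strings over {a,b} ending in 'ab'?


Track the longest suffix of input matching a prefix of 'ab': 3 classes (prefixes of length 0..2)
Minimal DFA: 3 states


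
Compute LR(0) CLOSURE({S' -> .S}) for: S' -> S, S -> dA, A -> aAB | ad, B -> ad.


Start: S' -> .S
For each item with dot before a nonterminal B, add B -> .γ for every B-production
Closure: [S' -> .S, S -> .dA]


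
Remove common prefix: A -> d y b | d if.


Common prefix: 'd'
Factored: A -> d A', A' -> y b | if


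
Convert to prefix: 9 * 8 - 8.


left-to-right (same/higher precedence on left): tree is (- (* 9 8) 8)
Prefix: - * 9 8 8


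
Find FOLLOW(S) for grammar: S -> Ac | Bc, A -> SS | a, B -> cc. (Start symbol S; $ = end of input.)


$ ∈ FOLLOW(S). For each A -> αBβ: add FIRST(β)\{ε} to FOLLOW(B); if β nullable, add FOLLOW(A).
FOLLOW(S) = {$, a, c}


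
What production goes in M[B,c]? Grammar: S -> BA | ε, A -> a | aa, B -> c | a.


For [B, c]: 'c' ∈ FIRST(c)
Entry: B -> c


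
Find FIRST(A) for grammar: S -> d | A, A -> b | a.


Per alternative of A: FIRST(b) = {b}; FIRST(a) = {a}
FIRST(A) = {a, b}


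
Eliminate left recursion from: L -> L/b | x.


Left-recursive alternatives: L/b; non-recursive: x
Introduce L': L -> xL', L' -> /bL' | ε


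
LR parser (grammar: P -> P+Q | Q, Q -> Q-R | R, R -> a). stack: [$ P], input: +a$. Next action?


shift '+' to continue P -> P+Q
Action: shift


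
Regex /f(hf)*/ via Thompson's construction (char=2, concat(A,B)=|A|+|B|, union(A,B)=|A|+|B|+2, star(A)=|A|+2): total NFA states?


Syntax tree has 3 char leaf(s), 0 union(s), 1 star(s)
chars contribute 3×2 = 6; each union adds +2; each star adds +2
Total: 6 + 0 + 2 = 8 states


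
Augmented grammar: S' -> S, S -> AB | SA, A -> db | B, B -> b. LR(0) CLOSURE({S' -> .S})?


Start: S' -> .S
For each item with dot before a nonterminal B, add B -> .γ for every B-production
Closure: [S' -> .S, S -> .AB, S -> .SA, A -> .db, A -> .B, B -> .b]


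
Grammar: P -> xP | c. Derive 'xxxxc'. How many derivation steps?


Derivation: P => xP => xxP => xxxP => xxxxP => xxxxc
Steps: 5


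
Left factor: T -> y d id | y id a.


Common prefix: 'y'
Factored: T -> y T', T' -> d id | id a


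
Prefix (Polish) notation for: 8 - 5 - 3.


left-to-right (same/higher precedence on left): tree is (- (- 8 5) 3)
Prefix: - - 8 5 3


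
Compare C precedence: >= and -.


'-' is additive (level 9); '>=' is relational (level 7)
Higher level binds tighter
'-' has higher precedence than '>='


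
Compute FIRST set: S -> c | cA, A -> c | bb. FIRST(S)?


Per alternative of S: FIRST(c) = {c}; FIRST(cA) = {c}
FIRST(S) = {c}


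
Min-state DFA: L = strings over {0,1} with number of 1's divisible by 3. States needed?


Track (count of 1) mod 3: states 0..2, accept at 0
Minimal DFA: 3 states


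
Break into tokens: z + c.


Scan left to right, longest-match per lexeme
Tokens: ID(z), OP(+), ID(c)


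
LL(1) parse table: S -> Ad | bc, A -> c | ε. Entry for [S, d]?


For [S, d]: 'd' ∈ FIRST(Ad)
Entry: S -> Ad


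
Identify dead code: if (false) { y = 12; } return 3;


condition is constant false, so the whole block is unreachable
Dead: 'if (false) { y = 12; }'


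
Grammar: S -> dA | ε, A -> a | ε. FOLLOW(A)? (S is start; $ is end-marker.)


$ ∈ FOLLOW(S). For each A -> αBβ: add FIRST(β)\{ε} to FOLLOW(B); if β nullable, add FOLLOW(A).
FOLLOW(A) = {$}


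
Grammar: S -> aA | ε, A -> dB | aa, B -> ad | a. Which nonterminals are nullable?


A nonterminal is nullable iff some alternative derives ε (directly, or every symbol in it is nullable)
Nullable: {S}


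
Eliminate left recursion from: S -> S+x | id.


Left-recursive alternatives: S+x; non-recursive: id
Introduce S': S -> idS', S' -> +xS' | ε


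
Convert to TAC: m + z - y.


Break into single-operator statements:
t1 = m + z
t2 = t1 - y


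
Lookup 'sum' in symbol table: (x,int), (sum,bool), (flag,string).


Lookup 'sum' → type bool


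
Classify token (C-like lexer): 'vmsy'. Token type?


Pattern: letter/underscore followed by alphanumerics, not a keyword
Type: IDENTIFIER


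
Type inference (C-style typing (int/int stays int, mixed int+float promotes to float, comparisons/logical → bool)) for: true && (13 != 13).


Operand types: bool && bool
Rule: logical operators take bool operands and yield bool
Result type: bool


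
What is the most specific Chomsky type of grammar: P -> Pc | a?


Left-linear: every RHS is a terminal or one nonterminal followed by a terminal
Classification: Type 3 (Regular)


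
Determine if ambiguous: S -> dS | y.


right-linear, alternatives start with distinct terminals 'd' vs 'y': unique leftmost derivation
Unambiguous


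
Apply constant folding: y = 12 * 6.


12 * 6 = 72 at compile time
Optimized: y = 72


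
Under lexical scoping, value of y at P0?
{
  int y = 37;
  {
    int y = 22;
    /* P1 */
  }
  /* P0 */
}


y declared in the same block as P0
y = 37


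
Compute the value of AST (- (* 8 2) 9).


Evaluate inner: (* 8 2) = 16
Evaluate root: (- 16 9) = 7
Result: 7


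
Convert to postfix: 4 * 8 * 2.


Left to right (same or higher precedence on left)
Postfix: 4 8 * 2 *


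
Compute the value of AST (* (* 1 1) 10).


Evaluate inner: (* 1 1) = 1
Evaluate root: (* 1 10) = 10
Result: 10


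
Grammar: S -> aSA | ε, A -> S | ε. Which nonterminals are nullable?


A nonterminal is nullable iff some alternative derives ε (directly, or every symbol in it is nullable)
Nullable: {A, S}


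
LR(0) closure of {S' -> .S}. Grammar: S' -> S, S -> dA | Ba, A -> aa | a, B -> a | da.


Start: S' -> .S
For each item with dot before a nonterminal B, add B -> .γ for every B-production
Closure: [S' -> .S, S -> .dA, S -> .Ba, B -> .a, B -> .da]


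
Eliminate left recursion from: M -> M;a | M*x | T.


Left-recursive alternatives: M;a, M*x; non-recursive: T
Introduce M': M -> TM', M' -> ;aM' | *xM' | ε


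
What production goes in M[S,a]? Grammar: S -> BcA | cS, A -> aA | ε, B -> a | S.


For [S, a]: 'a' ∈ FIRST(BcA)
Entry: S -> BcA


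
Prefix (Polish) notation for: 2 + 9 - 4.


left-to-right (same/higher precedence on left): tree is (- (+ 2 9) 4)
Prefix: - + 2 9 4


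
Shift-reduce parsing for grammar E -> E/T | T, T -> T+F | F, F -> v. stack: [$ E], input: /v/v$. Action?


shift '/' to continue E -> E/T
Action: shift


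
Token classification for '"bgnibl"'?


Pattern: double-quoted sequence
Type: STRING_LITERAL


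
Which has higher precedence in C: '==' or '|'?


'==' is equality (level 6); '|' is bitwise OR (level 3)
Higher level binds tighter
'==' has higher precedence than '|'


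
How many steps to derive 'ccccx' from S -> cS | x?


Derivation: S => cS => ccS => cccS => ccccS => ccccx
Steps: 5


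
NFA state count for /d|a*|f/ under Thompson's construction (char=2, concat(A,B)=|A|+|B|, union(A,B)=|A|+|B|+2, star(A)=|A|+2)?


Syntax tree has 3 char leaf(s), 2 union(s), 1 star(s)
chars contribute 3×2 = 6; each union adds +2; each star adds +2
Total: 6 + 4 + 2 = 12 states


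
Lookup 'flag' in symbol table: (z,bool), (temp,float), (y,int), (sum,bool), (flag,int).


Lookup 'flag' → type int


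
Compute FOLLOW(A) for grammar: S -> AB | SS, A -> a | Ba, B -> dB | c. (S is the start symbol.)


$ ∈ FOLLOW(S). For each A -> αBβ: add FIRST(β)\{ε} to FOLLOW(B); if β nullable, add FOLLOW(A).
FOLLOW(A) = {c, d}


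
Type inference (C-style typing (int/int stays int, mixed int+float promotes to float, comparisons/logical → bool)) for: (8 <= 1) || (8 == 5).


Operand types: bool || bool
Rule: logical operators take bool operands and yield bool
Result type: bool


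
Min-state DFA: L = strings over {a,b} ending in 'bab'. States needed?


Track the longest suffix of input matching a prefix of 'bab': 4 classes (prefixes of length 0..3)
Minimal DFA: 4 states


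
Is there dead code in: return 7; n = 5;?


statement follows a return and is unreachable
Dead: 'n = 5'


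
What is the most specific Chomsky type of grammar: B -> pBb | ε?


Single nonterminal LHS, but p^n b^n is not regular
Classification: Type 2 (Context-Free)


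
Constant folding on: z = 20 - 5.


20 - 5 = 15 at compile time
Optimized: z = 15


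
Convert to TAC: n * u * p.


Break into single-operator statements:
t1 = n * u
t2 = t1 * p


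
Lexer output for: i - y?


Scan left to right, longest-match per lexeme
Tokens: ID(i), OP(-), ID(y)


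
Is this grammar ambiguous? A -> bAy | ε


balanced b^n…y^n: each string has a unique parse
Unambiguous


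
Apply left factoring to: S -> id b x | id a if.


Common prefix: 'id'
Factored: S -> id S', S' -> b x | a if


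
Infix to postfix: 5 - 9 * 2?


* has higher precedence, evaluate 9*2 first
Postfix: 5 9 2 * -


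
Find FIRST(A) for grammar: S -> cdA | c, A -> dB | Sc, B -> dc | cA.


Per alternative of A: FIRST(dB) = {d}; FIRST(Sc) = {c}
FIRST(A) = {c, d}


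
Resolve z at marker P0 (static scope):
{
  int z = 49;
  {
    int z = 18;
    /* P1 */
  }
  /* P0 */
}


z declared in the same block as P0
z = 49


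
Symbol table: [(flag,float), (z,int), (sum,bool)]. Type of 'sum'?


Lookup 'sum' → type bool


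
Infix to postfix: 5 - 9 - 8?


Left to right (same or higher precedence on left)
Postfix: 5 9 - 8 -


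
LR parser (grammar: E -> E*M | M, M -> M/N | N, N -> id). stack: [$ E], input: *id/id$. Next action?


shift '*' to continue E -> E*M
Action: shift
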